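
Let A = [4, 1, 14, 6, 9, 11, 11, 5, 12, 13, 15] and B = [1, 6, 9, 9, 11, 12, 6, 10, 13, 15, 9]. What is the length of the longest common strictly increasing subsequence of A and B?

7

For each value that appears in both, track the longest common increasing run ending there.
The best achievable length is 7; one witness is 1, 6, 9, 11, 12, 13, 15 (A-positions 2,4,5,6,9,10,11, B-positions 1,2,3,5,6,9,10).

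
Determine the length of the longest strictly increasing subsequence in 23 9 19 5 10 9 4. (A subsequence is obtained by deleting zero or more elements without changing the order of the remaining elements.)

Let dp[i] be the longest increasing subsequence ending at position i. Then dp = [1, 1, 2, 1, 2, 2, 1].
The maximum is 2; one witness is 9, 19 at positions 2,3.

2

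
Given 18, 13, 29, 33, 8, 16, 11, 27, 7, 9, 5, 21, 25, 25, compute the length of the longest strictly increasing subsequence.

Scanning left to right, the best length ending at each element is: 18→1, 13→1, 29→2, 33→3, 8→1, 16→2, 11→2, 27→3, 7→1, 9→2, 5→1, 21→3, 25→4, 25→4.
So the longest increasing subsequence has length 4, e.g. 13, 16, 21, 25.

4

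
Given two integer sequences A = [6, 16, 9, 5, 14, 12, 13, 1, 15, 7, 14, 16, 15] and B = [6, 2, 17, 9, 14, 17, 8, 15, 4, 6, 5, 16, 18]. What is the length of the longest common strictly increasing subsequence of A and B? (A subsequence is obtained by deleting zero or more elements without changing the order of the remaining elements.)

5

A longest common strictly increasing subsequence is 6, 9, 14, 15, 16 (length 5); it appears in order in both A and B, and no longer such subsequence exists.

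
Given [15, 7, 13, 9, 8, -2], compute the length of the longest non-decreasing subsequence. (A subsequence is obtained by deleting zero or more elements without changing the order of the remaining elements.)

Let dp[i] be the longest non-decreasing subsequence ending at position i. Then dp = [1, 1, 2, 2, 2, 1].
The maximum is 2; one witness is 7, 13 at positions 2,3.

2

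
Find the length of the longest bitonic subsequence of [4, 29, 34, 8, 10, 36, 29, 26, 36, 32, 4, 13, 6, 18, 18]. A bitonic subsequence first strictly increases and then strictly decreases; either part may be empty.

8

One longest bitonic subsequence is 4, 29, 34, 36, 29, 26, 13, 6 (positions 1,2,3,6,7,8,12,13): it rises to 36 then falls. Length 8 is optimal.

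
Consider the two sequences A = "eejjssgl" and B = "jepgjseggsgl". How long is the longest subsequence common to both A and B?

6

Backtracking the LCS table gives one alignment: e (A1,B2) → j (A4,B5) → s (A5,B6) → s (A6,B10) → g (A7,B11) → l (A8,B12).
So the longest common subsequence has length 6.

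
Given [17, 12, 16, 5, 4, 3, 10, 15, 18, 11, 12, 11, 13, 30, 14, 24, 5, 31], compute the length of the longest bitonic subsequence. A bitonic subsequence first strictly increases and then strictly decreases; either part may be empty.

One longest bitonic subsequence is 5, 10, 11, 12, 13, 30, 24, 5 (positions 4,7,10,11,13,14,16,17): it rises to 30 then falls. Length 8 is optimal.

8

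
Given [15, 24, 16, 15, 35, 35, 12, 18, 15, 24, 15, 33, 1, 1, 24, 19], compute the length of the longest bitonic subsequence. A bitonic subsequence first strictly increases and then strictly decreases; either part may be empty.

One longest bitonic subsequence is 15, 16, 18, 24, 33, 24, 19 (positions 1,3,8,10,12,15,16): it rises to 33 then falls. Length 7 is optimal.

7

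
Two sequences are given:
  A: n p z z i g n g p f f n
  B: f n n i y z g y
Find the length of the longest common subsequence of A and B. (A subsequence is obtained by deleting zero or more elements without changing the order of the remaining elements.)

3

Backtracking the LCS table gives one alignment: n (A1,B3) → z (A4,B6) → g (A6,B7).
So the longest common subsequence has length 3.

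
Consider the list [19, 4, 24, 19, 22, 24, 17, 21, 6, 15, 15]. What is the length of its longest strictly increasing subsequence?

Let dp[i] be the longest increasing subsequence ending at position i. Then dp = [1, 1, 2, 2, 3, 4, 2, 3, 2, 3, 3].
The maximum is 4; one witness is 4, 19, 22, 24 at positions 2,4,5,6.

4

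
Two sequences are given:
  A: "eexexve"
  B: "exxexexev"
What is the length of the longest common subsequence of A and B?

6

A longest common subsequence is eexexv (length 6); the LCS DP confirms no longer common subsequence exists.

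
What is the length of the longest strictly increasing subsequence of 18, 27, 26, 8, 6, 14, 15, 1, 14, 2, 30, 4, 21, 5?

4

Scanning left to right, the best length ending at each element is: 18→1, 27→2, 26→2, 8→1, 6→1, 14→2, 15→3, 1→1, 14→2, 2→2, 30→4, 4→3, 21→4, 5→4.
So the longest increasing subsequence has length 4, e.g. 8, 14, 15, 30.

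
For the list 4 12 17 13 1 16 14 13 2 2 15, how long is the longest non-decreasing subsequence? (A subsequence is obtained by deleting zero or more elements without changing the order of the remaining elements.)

5

Let dp[i] be the longest non-decreasing subsequence ending at position i. Then dp = [1, 2, 3, 3, 1, 4, 4, 4, 2, 3, 5].
The maximum is 5; one witness is 4, 12, 13, 14, 15 at positions 1,2,4,7,11.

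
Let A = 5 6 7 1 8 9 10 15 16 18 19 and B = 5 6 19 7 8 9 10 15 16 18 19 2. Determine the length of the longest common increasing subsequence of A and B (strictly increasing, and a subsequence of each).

For each value that appears in both, track the longest common increasing run ending there.
The best achievable length is 10; one witness is 5, 6, 7, 8, 9, 10, 15, 16, 18, 19 (A-positions 1,2,3,5,6,7,8,9,10,11, B-positions 1,2,4,5,6,7,8,9,10,11).

10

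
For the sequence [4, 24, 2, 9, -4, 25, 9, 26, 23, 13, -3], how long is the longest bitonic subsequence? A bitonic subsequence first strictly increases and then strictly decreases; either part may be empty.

7

One longest bitonic subsequence is 4, 24, 25, 26, 23, 13, -3 (positions 1,2,6,8,9,10,11): it rises to 26 then falls. Length 7 is optimal.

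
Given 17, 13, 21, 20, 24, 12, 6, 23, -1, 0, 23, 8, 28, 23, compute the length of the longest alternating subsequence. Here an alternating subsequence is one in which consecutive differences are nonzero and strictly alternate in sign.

12

A longest alternating subsequence is 17, 13, 21, 20, 24, 12, 23, -1, 23, 8, 28, 23 (positions 1,2,3,4,5,6,8,9,11,12,13,14); its 11 consecutive differences strictly alternate in sign, and length 12 is optimal.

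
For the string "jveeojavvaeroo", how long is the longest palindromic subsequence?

6

Using dp[i][j] = 2 + dp[i+1][j−1] if the ends match, else max(dp[i+1][j], dp[i][j−1]):
dp[1][14] = 6. A witness is oavvao at positions 5,7,8,9,10,14.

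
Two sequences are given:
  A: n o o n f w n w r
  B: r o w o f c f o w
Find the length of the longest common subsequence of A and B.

Backtracking the LCS table gives one alignment: o (A2,B2) → o (A3,B4) → f (A5,B7) → w (A8,B9).
So the longest common subsequence has length 4.

4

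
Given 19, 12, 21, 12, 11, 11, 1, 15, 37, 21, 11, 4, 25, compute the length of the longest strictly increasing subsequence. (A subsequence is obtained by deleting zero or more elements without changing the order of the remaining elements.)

4

Scanning left to right, the best length ending at each element is: 19→1, 12→1, 21→2, 12→1, 11→1, 11→1, 1→1, 15→2, 37→3, 21→3, 11→2, 4→2, 25→4.
So the longest increasing subsequence has length 4, e.g. 12, 15, 21, 25.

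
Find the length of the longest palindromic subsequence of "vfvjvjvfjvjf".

One longest palindromic subsequence is fjvjfjvjf (positions 2,4,5,6,8,9,10,11,12); it reads the same forward and backward, and the interval DP gives dp[1][12] = 9.

9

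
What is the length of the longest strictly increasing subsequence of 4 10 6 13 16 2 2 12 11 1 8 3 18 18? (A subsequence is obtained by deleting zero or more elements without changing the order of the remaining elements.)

5

One longest increasing subsequence is 4, 10, 13, 16, 18 (positions 1,2,4,5,13), of length 5; no longer one exists.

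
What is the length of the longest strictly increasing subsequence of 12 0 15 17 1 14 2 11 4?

Let dp[i] be the longest increasing subsequence ending at position i. Then dp = [1, 1, 2, 3, 2, 3, 3, 4, 4].
The maximum is 4; one witness is 0, 1, 2, 11 at positions 2,5,7,8.

4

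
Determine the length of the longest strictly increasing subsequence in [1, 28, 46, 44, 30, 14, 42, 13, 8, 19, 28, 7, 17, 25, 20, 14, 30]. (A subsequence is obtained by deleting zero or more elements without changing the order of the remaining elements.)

5

One longest increasing subsequence is 1, 14, 19, 28, 30 (positions 1,6,10,11,17), of length 5; no longer one exists.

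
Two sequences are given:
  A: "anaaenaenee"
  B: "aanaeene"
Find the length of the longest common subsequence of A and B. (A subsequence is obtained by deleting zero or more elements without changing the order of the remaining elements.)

Backtracking the LCS table gives one alignment: a (A1,B2) → n (A2,B3) → a (A4,B4) → e (A5,B5) → e (A8,B6) → n (A9,B7) → e (A11,B8).
So the longest common subsequence has length 7.

7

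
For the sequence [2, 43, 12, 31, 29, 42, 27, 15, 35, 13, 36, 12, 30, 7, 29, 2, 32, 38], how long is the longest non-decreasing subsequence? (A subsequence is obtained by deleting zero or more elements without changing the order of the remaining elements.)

6

Let dp[i] be the longest non-decreasing subsequence ending at position i. Then dp = [1, 2, 2, 3, 3, 4, 3, 3, 4, 3, 5, 3, 4, 2, 4, 2, 5, 6].
The maximum is 6; one witness is 2, 12, 31, 35, 36, 38 at positions 1,3,4,9,11,18.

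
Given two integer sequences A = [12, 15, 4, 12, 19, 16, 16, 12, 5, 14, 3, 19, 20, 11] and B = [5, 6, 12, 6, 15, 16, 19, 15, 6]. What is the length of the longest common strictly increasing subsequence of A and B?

4

For each value that appears in both, track the longest common increasing run ending there.
The best achievable length is 4; one witness is 12, 15, 16, 19 (A-positions 1,2,6,12, B-positions 3,5,6,7).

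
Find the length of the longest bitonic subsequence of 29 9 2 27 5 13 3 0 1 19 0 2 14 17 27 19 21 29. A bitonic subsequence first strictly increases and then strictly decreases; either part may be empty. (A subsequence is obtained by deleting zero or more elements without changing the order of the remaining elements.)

8

One longest bitonic subsequence is 2, 5, 13, 14, 17, 19, 21, 29 (positions 3,5,6,13,14,16,17,18): it rises to 29 then falls. Length 8 is optimal.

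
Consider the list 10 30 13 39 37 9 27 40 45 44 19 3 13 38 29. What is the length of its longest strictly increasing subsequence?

Scanning left to right, the best length ending at each element is: 10→1, 30→2, 13→2, 39→3, 37→3, 9→1, 27→3, 40→4, 45→5, 44→5, 19→3, 3→1, 13→2, 38→4, 29→4.
So the longest increasing subsequence has length 5, e.g. 10, 30, 39, 40, 45.

5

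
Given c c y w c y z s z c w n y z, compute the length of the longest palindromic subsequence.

9

Using dp[i][j] = 2 + dp[i+1][j−1] if the ends match, else max(dp[i+1][j], dp[i][j−1]):
dp[1][14] = 9. A witness is ywczszcwy at positions 3,4,5,7,8,9,10,11,13.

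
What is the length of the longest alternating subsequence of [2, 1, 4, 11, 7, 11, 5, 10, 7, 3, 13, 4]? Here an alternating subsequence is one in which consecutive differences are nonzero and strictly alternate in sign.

A longest alternating subsequence is 2, 1, 11, 7, 11, 5, 10, 7, 13, 4 (positions 1,2,4,5,6,7,8,9,11,12); its 9 consecutive differences strictly alternate in sign, and length 10 is optimal.

10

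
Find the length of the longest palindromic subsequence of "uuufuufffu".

Using dp[i][j] = 2 + dp[i+1][j−1] if the ends match, else max(dp[i+1][j], dp[i][j−1]):
dp[1][10] = 7. A witness is uuufuuu at positions 1,2,3,4,5,6,10.

7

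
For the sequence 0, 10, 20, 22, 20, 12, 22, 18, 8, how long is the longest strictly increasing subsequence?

4

Scanning left to right, the best length ending at each element is: 0→1, 10→2, 20→3, 22→4, 20→3, 12→3, 22→4, 18→4, 8→2.
So the longest increasing subsequence has length 4, e.g. 0, 10, 20, 22.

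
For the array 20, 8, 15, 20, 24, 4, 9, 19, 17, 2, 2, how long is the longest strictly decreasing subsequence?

One longest decreasing subsequence is 20, 8, 4, 2 (positions 1,2,6,10), of length 4; no longer one exists.

4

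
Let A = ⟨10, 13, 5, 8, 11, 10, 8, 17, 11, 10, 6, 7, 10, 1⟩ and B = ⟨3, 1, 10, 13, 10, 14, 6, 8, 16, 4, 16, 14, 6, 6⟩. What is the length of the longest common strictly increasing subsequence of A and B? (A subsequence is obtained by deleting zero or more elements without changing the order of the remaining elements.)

A longest common strictly increasing subsequence is 10, 13 (length 2); it appears in order in both A and B, and no longer such subsequence exists.

2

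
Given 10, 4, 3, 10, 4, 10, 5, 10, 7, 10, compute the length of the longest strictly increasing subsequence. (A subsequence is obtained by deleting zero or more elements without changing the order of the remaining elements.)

5

One longest increasing subsequence is 3, 4, 5, 7, 10 (positions 3,5,7,9,10), of length 5; no longer one exists.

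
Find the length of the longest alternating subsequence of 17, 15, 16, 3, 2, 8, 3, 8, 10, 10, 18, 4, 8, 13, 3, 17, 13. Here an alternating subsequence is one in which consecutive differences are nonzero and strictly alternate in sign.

12

Track the best alternating length ending on an up-step vs a down-step at each position: up/down = 1/1, 1/2, 3/2, 1/4, 1/4, 5/4, 5/6, 7/4, 7/4, 7/4, 7/1, 7/8, 9/8, 9/8, 5/10, 11/8, 11/12.
The maximum over both is 12; one such subsequence is 17, 15, 16, 3, 8, 3, 8, 4, 8, 3, 17, 13.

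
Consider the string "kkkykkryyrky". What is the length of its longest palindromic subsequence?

8

Using dp[i][j] = 2 + dp[i+1][j−1] if the ends match, else max(dp[i+1][j], dp[i][j−1]):
dp[1][12] = 8. A witness is ykryyrky at positions 4,5,7,8,9,10,11,12.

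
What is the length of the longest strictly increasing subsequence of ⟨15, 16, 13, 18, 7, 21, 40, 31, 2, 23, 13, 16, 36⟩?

6

One longest increasing subsequence is 15, 16, 18, 21, 31, 36 (positions 1,2,4,6,8,13), of length 6; no longer one exists.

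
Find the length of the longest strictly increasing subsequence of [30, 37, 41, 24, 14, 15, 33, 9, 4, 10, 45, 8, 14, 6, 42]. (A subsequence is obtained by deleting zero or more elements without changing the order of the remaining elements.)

Let dp[i] be the longest increasing subsequence ending at position i. Then dp = [1, 2, 3, 1, 1, 2, 3, 1, 1, 2, 4, 2, 3, 2, 4].
The maximum is 4; one witness is 30, 37, 41, 45 at positions 1,2,3,11.

4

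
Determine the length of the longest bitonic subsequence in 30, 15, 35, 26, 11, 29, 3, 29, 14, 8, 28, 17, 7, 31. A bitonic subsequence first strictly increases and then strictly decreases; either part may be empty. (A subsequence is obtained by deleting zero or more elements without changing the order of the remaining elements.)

One longest bitonic subsequence is 30, 35, 29, 28, 17, 7 (positions 1,3,8,11,12,13): it rises to 35 then falls. Length 6 is optimal.

6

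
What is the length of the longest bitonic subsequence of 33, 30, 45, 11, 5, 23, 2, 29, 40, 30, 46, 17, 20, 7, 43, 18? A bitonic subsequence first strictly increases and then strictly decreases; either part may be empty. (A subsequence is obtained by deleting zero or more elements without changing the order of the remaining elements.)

One longest bitonic subsequence is 11, 23, 29, 40, 30, 20, 18 (positions 4,6,8,9,10,13,16): it rises to 40 then falls. Length 7 is optimal.

7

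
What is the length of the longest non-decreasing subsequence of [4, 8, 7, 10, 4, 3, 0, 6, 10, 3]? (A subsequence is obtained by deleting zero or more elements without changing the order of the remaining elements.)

Scanning left to right, the best length ending at each element is: 4→1, 8→2, 7→2, 10→3, 4→2, 3→1, 0→1, 6→3, 10→4, 3→2.
So the longest non-decreasing subsequence has length 4, e.g. 4, 8, 10, 10.

4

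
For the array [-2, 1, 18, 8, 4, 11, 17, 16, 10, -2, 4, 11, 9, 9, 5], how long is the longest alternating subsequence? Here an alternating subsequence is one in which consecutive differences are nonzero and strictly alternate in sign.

7

Track the best alternating length ending on an up-step vs a down-step at each position: up/down = 1/1, 2/1, 2/1, 2/3, 2/3, 4/3, 4/3, 4/5, 4/5, 1/5, 6/5, 6/5, 6/7, 6/7, 6/7.
The maximum over both is 7; one such subsequence is -2, 18, 8, 11, 10, 11, 9.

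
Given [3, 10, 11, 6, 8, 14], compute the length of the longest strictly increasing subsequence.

One longest increasing subsequence is 3, 10, 11, 14 (positions 1,2,3,6), of length 4; no longer one exists.

4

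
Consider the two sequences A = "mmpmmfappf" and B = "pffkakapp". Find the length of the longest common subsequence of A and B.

A longest common subsequence is pfapp (length 5); the LCS DP confirms no longer common subsequence exists.

5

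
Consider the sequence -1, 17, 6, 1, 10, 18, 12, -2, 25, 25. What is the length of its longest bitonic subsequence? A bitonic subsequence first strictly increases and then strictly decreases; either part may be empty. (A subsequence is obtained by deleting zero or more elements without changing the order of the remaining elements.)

Let inc[i] be the LIS ending at i and dec[i] the longest strictly decreasing subsequence starting at i. inc = [1, 2, 2, 2, 3, 4, 4, 1, 5, 5], dec = [2, 4, 3, 2, 2, 3, 2, 1, 1, 1].
max_i inc[i]+dec[i]−1 = 6, with one witness -1, 6, 10, 18, 12, -2.

6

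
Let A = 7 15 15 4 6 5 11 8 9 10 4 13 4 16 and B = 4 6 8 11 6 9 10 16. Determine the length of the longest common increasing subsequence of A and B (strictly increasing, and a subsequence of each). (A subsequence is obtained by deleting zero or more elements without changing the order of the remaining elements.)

A longest common strictly increasing subsequence is 4, 6, 8, 9, 10, 16 (length 6); it appears in order in both A and B, and no longer such subsequence exists.

6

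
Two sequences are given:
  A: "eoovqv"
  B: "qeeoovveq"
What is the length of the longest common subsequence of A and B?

Backtracking the LCS table gives one alignment: e (A1,B3) → o (A2,B4) → o (A3,B5) → v (A4,B7) → q (A5,B9).
So the longest common subsequence has length 5.

5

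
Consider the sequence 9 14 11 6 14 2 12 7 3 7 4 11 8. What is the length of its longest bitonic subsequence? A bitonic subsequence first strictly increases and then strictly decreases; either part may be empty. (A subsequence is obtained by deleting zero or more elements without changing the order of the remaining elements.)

6

One longest bitonic subsequence is 9, 11, 14, 12, 11, 8 (positions 1,3,5,7,12,13): it rises to 14 then falls. Length 6 is optimal.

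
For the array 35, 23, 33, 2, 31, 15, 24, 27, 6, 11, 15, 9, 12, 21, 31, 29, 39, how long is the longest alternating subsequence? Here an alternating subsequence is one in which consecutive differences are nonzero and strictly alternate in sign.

13

Track the best alternating length ending on an up-step vs a down-step at each position: up/down = 1/1, 1/2, 3/2, 1/4, 5/4, 5/6, 7/6, 7/6, 5/8, 9/8, 9/8, 9/10, 11/10, 11/8, 11/4, 11/12, 13/1.
The maximum over both is 13; one such subsequence is 35, 23, 33, 2, 31, 15, 24, 6, 11, 9, 31, 29, 39.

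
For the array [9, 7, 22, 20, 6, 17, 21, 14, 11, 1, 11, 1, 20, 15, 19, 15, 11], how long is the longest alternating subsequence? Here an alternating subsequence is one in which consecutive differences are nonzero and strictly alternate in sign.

A longest alternating subsequence is 9, 7, 22, 6, 17, 1, 11, 1, 20, 15, 19, 15 (positions 1,2,3,5,6,10,11,12,13,14,15,16); its 11 consecutive differences strictly alternate in sign, and length 12 is optimal.

12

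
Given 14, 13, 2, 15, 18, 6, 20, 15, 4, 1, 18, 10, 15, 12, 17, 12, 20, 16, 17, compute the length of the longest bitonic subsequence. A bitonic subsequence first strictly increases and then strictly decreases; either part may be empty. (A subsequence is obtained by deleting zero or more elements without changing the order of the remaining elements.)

7

Let inc[i] be the LIS ending at i and dec[i] the longest strictly decreasing subsequence starting at i. inc = [1, 1, 1, 2, 3, 2, 4, 3, 2, 1, 4, 3, 4, 4, 5, 4, 6, 5, 6], dec = [5, 4, 2, 4, 4, 3, 4, 3, 2, 1, 3, 1, 2, 1, 2, 1, 2, 1, 1].
max_i inc[i]+dec[i]−1 = 7, with one witness 14, 15, 18, 20, 18, 17, 16.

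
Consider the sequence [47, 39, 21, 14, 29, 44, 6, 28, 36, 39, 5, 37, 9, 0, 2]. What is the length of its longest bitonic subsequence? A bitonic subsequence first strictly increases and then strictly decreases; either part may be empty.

7

One longest bitonic subsequence is 47, 39, 21, 14, 6, 5, 2 (positions 1,2,3,4,7,11,15): it rises to 47 then falls. Length 7 is optimal.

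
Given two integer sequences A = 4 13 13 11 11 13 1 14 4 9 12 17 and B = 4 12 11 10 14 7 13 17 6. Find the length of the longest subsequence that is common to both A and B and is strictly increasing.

A longest common strictly increasing subsequence is 4, 11, 14, 17 (length 4); it appears in order in both A and B, and no longer such subsequence exists.

4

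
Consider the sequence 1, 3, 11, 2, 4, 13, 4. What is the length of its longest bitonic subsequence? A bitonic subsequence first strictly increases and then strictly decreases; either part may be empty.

5

One longest bitonic subsequence is 1, 3, 11, 13, 4 (positions 1,2,3,6,7): it rises to 13 then falls. Length 5 is optimal.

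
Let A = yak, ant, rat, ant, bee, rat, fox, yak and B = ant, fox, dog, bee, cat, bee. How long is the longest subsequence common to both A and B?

2

A longest common subsequence is ant, bee (length 2); the LCS DP confirms no longer common subsequence exists.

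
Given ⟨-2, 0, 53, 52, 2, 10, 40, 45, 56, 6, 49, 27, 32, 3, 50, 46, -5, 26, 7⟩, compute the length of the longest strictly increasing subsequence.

8

One longest increasing subsequence is -2, 0, 2, 10, 40, 45, 49, 50 (positions 1,2,5,6,7,8,11,15), of length 8; no longer one exists.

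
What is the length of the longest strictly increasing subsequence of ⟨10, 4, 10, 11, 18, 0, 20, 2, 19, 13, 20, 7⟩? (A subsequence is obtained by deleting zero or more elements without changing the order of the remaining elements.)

Let dp[i] be the longest increasing subsequence ending at position i. Then dp = [1, 1, 2, 3, 4, 1, 5, 2, 5, 4, 6, 3].
The maximum is 6; one witness is 4, 10, 11, 18, 19, 20 at positions 2,3,4,5,9,11.

6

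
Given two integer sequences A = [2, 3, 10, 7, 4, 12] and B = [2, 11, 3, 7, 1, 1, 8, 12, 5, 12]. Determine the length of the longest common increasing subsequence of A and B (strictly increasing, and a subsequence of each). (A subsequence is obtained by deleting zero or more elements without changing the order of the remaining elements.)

A longest common strictly increasing subsequence is 2, 3, 7, 12 (length 4); it appears in order in both A and B, and no longer such subsequence exists.

4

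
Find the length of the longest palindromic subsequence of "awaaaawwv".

One longest palindromic subsequence is waaaaw (positions 2,3,4,5,6,8); it reads the same forward and backward, and the interval DP gives dp[1][9] = 6.

6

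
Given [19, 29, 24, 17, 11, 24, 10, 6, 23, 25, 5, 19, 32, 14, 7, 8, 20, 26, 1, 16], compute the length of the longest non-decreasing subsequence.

5

Scanning left to right, the best length ending at each element is: 19→1, 29→2, 24→2, 17→1, 11→1, 24→3, 10→1, 6→1, 23→2, 25→4, 5→1, 19→2, 32→5, 14→2, 7→2, 8→3, 20→4, 26→5, 1→1, 16→4.
So the longest non-decreasing subsequence has length 5, e.g. 19, 24, 24, 25, 32.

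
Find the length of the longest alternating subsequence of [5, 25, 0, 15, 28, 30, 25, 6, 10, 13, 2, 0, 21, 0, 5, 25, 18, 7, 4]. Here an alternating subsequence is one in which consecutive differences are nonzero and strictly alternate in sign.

Track the best alternating length ending on an up-step vs a down-step at each position: up/down = 1/1, 2/1, 1/3, 4/3, 4/1, 4/1, 4/5, 4/5, 6/5, 6/5, 4/7, 1/7, 8/5, 1/9, 10/9, 10/5, 10/11, 10/11, 10/11.
The maximum over both is 11; one such subsequence is 5, 25, 0, 15, 6, 10, 2, 21, 0, 25, 18.

11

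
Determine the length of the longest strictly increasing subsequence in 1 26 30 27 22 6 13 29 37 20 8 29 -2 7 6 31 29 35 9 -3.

Scanning left to right, the best length ending at each element is: 1→1, 26→2, 30→3, 27→3, 22→2, 6→2, 13→3, 29→4, 37→5, 20→4, 8→3, 29→5, -2→1, 7→3, 6→2, 31→6, 29→5, 35→7, 9→4, -3→1.
So the longest increasing subsequence has length 7, e.g. 1, 6, 13, 20, 29, 31, 35.

7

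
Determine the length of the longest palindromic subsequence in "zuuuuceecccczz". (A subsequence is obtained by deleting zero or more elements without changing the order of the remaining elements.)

Using dp[i][j] = 2 + dp[i+1][j−1] if the ends match, else max(dp[i+1][j], dp[i][j−1]):
dp[1][14] = 7. A witness is zcccccz at positions 1,6,9,10,11,12,14.

7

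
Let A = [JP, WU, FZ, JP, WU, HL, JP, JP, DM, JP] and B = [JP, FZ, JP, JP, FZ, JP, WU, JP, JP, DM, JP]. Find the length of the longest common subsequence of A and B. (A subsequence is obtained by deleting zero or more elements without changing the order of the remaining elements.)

Backtracking the LCS table gives one alignment: JP (A1,B4) → FZ (A3,B5) → JP (A4,B6) → WU (A5,B7) → JP (A7,B8) → JP (A8,B9) → DM (A9,B10) → JP (A10,B11).
So the longest common subsequence has length 8.

8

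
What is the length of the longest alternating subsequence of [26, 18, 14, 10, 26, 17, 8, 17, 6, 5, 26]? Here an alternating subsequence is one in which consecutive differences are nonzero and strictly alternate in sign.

Track the best alternating length ending on an up-step vs a down-step at each position: up/down = 1/1, 1/2, 1/2, 1/2, 3/1, 3/4, 1/4, 5/4, 1/6, 1/6, 7/1.
The maximum over both is 7; one such subsequence is 26, 18, 26, 8, 17, 6, 26.

7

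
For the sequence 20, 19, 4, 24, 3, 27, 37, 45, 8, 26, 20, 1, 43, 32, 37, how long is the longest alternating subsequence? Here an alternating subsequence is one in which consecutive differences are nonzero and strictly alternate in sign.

11

Track the best alternating length ending on an up-step vs a down-step at each position: up/down = 1/1, 1/2, 1/2, 3/1, 1/4, 5/1, 5/1, 5/1, 5/6, 7/6, 7/8, 1/8, 9/6, 9/10, 11/10.
The maximum over both is 11; one such subsequence is 20, 19, 24, 3, 27, 8, 26, 20, 43, 32, 37.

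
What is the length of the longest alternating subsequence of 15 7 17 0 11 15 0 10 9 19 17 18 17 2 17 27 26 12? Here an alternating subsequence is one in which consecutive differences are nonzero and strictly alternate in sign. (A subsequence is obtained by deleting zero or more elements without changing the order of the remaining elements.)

Track the best alternating length ending on an up-step vs a down-step at each position: up/down = 1/1, 1/2, 3/1, 1/4, 5/4, 5/4, 1/6, 7/6, 7/8, 9/1, 9/10, 11/10, 9/12, 7/12, 13/12, 13/1, 13/14, 13/14.
The maximum over both is 14; one such subsequence is 15, 7, 17, 0, 11, 0, 10, 9, 19, 17, 18, 17, 27, 26.

14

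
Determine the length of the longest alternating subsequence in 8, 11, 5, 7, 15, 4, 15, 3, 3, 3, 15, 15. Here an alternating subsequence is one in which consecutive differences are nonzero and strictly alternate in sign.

8

Track the best alternating length ending on an up-step vs a down-step at each position: up/down = 1/1, 2/1, 1/3, 4/3, 4/1, 1/5, 6/1, 1/7, 1/7, 1/7, 8/1, 8/1.
The maximum over both is 8; one such subsequence is 8, 11, 5, 7, 4, 15, 3, 15.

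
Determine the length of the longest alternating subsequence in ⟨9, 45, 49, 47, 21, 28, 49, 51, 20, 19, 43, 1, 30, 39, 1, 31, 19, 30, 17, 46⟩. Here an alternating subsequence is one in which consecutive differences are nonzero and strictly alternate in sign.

14

A longest alternating subsequence is 9, 45, 21, 28, 20, 43, 1, 30, 1, 31, 19, 30, 17, 46 (positions 1,2,5,6,9,11,12,13,15,16,17,18,19,20); its 13 consecutive differences strictly alternate in sign, and length 14 is optimal.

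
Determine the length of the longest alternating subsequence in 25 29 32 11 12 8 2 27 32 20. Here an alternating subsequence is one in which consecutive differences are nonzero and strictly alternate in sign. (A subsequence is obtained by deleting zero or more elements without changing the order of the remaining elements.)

A longest alternating subsequence is 25, 29, 11, 12, 8, 27, 20 (positions 1,2,4,5,6,8,10); its 6 consecutive differences strictly alternate in sign, and length 7 is optimal.

7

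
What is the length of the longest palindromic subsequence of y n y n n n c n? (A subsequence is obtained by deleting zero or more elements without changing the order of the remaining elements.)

5

Using dp[i][j] = 2 + dp[i+1][j−1] if the ends match, else max(dp[i+1][j], dp[i][j−1]):
dp[1][8] = 5. A witness is nnnnn at positions 2,4,5,6,8.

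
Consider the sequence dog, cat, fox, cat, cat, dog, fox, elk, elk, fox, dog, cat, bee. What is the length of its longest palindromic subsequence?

Using dp[i][j] = 2 + dp[i+1][j−1] if the ends match, else max(dp[i+1][j], dp[i][j−1]):
dp[1][13] = 8. A witness is cat dog fox elk elk fox dog cat at positions 5,6,7,8,9,10,11,12.

8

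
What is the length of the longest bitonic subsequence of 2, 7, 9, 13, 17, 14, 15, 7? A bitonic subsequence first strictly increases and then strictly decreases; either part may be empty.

7

Let inc[i] be the LIS ending at i and dec[i] the longest strictly decreasing subsequence starting at i. inc = [1, 2, 3, 4, 5, 5, 6, 2], dec = [1, 1, 2, 2, 3, 2, 2, 1].
max_i inc[i]+dec[i]−1 = 7, with one witness 2, 7, 9, 13, 17, 15, 7.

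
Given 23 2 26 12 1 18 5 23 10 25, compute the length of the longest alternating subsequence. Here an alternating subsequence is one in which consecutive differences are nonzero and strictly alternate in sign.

9

Track the best alternating length ending on an up-step vs a down-step at each position: up/down = 1/1, 1/2, 3/1, 3/4, 1/4, 5/4, 5/6, 7/4, 7/8, 9/4.
The maximum over both is 9; one such subsequence is 23, 2, 26, 12, 18, 5, 23, 10, 25.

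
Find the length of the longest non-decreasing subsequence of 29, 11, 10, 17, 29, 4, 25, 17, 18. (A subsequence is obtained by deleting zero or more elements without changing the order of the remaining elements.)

4

Scanning left to right, the best length ending at each element is: 29→1, 11→1, 10→1, 17→2, 29→3, 4→1, 25→3, 17→3, 18→4.
So the longest non-decreasing subsequence has length 4, e.g. 11, 17, 17, 18.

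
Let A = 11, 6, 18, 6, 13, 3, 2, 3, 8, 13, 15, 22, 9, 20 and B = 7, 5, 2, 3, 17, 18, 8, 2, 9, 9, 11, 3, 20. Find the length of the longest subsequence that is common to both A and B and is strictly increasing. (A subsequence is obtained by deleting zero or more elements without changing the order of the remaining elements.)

For each value that appears in both, track the longest common increasing run ending there.
The best achievable length is 5; one witness is 2, 3, 8, 9, 20 (A-positions 7,8,9,13,14, B-positions 3,4,7,9,13).

5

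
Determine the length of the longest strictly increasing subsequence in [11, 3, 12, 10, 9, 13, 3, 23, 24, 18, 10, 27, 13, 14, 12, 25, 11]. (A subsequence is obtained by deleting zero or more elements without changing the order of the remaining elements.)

Let dp[i] be the longest increasing subsequence ending at position i. Then dp = [1, 1, 2, 2, 2, 3, 1, 4, 5, 4, 3, 6, 4, 5, 4, 6, 4].
The maximum is 6; one witness is 11, 12, 13, 23, 24, 27 at positions 1,3,6,8,9,12.

6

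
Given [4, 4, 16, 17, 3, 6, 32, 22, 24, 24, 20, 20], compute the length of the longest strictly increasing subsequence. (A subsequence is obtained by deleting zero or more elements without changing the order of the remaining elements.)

One longest increasing subsequence is 4, 16, 17, 22, 24 (positions 1,3,4,8,9), of length 5; no longer one exists.

5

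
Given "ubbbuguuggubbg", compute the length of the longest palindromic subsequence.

10

One longest palindromic subsequence is bbuguugubb (positions 3,4,5,6,7,8,10,11,12,13); it reads the same forward and backward, and the interval DP gives dp[1][14] = 10.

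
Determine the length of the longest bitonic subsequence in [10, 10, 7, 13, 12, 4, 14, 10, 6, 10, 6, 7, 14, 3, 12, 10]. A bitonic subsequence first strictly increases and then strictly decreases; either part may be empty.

One longest bitonic subsequence is 10, 13, 12, 10, 7, 3 (positions 1,4,5,10,12,14): it rises to 13 then falls. Length 6 is optimal.

6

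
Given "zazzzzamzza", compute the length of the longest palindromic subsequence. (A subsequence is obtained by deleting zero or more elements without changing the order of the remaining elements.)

8

One longest palindromic subsequence is azzzzzza (positions 2,3,4,5,6,9,10,11); it reads the same forward and backward, and the interval DP gives dp[1][11] = 8.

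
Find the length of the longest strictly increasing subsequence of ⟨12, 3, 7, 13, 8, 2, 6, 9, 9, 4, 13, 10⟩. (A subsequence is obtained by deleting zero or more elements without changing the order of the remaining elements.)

5

One longest increasing subsequence is 3, 7, 8, 9, 13 (positions 2,3,5,8,11), of length 5; no longer one exists.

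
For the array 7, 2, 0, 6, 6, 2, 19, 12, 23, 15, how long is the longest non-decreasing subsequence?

5

One longest non-decreasing subsequence is 2, 6, 6, 19, 23 (positions 2,4,5,7,9), of length 5; no longer one exists.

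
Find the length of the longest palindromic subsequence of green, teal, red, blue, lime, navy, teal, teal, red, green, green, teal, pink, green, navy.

8

One longest palindromic subsequence is green teal red teal teal red teal green (positions 1,2,3,7,8,9,12,14); it reads the same forward and backward, and the interval DP gives dp[1][15] = 8.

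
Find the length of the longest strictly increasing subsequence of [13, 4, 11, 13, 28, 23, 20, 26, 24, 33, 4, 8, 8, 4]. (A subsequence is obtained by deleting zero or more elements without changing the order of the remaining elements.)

6

Scanning left to right, the best length ending at each element is: 13→1, 4→1, 11→2, 13→3, 28→4, 23→4, 20→4, 26→5, 24→5, 33→6, 4→1, 8→2, 8→2, 4→1.
So the longest increasing subsequence has length 6, e.g. 4, 11, 13, 23, 26, 33.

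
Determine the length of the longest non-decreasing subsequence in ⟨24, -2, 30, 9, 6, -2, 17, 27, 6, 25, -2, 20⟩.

4

One longest non-decreasing subsequence is -2, 9, 17, 27 (positions 2,4,7,8), of length 4; no longer one exists.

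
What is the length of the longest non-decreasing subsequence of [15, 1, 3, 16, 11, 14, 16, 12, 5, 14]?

5

Scanning left to right, the best length ending at each element is: 15→1, 1→1, 3→2, 16→3, 11→3, 14→4, 16→5, 12→4, 5→3, 14→5.
So the longest non-decreasing subsequence has length 5, e.g. 1, 3, 11, 14, 16.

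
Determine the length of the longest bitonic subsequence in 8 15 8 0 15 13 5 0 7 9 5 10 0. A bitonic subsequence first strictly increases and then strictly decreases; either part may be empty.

One longest bitonic subsequence is 8, 15, 13, 9, 5, 0 (positions 1,2,6,10,11,13): it rises to 15 then falls. Length 6 is optimal.

6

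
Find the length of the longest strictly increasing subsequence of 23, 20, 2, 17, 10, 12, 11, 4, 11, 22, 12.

4

One longest increasing subsequence is 2, 10, 12, 22 (positions 3,5,6,10), of length 4; no longer one exists.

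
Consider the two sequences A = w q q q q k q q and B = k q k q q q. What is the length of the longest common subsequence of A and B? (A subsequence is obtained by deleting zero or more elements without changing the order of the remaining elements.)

Backtracking the LCS table gives one alignment: q (A2,B2) → q (A5,B4) → q (A7,B5) → q (A8,B6).
So the longest common subsequence has length 4.

4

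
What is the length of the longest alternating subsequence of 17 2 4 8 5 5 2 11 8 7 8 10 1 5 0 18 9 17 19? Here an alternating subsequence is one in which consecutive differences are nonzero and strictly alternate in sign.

A longest alternating subsequence is 17, 2, 8, 5, 11, 7, 8, 1, 5, 0, 18, 9, 17 (positions 1,2,4,5,8,10,11,13,14,15,16,17,18); its 12 consecutive differences strictly alternate in sign, and length 13 is optimal.

13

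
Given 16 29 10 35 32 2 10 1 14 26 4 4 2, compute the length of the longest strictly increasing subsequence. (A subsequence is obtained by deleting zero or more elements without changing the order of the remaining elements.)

4

Let dp[i] be the longest increasing subsequence ending at position i. Then dp = [1, 2, 1, 3, 3, 1, 2, 1, 3, 4, 2, 2, 2].
The maximum is 4; one witness is 2, 10, 14, 26 at positions 6,7,9,10.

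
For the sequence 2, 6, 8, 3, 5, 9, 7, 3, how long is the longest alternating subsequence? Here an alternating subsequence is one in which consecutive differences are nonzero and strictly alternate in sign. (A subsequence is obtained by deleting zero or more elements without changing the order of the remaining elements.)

5

Track the best alternating length ending on an up-step vs a down-step at each position: up/down = 1/1, 2/1, 2/1, 2/3, 4/3, 4/1, 4/5, 2/5.
The maximum over both is 5; one such subsequence is 2, 6, 3, 9, 7.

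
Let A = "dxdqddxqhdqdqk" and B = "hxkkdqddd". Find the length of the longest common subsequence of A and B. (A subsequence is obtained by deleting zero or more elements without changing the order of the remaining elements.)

A longest common subsequence is xdqddd (length 6); the LCS DP confirms no longer common subsequence exists.

6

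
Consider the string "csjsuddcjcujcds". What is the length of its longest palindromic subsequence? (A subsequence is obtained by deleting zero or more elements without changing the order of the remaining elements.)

One longest palindromic subsequence is sdcjujcds (positions 2,6,8,9,11,12,13,14,15); it reads the same forward and backward, and the interval DP gives dp[1][15] = 9.

9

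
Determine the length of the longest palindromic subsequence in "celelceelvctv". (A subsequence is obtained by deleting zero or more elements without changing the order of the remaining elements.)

7

Using dp[i][j] = 2 + dp[i+1][j−1] if the ends match, else max(dp[i+1][j], dp[i][j−1]):
dp[1][13] = 7. A witness is cleeelc at positions 1,3,4,7,8,9,11.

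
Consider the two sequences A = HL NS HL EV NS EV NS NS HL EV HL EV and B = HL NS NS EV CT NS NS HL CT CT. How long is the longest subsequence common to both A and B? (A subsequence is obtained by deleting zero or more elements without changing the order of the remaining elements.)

A longest common subsequence is HL, NS, NS, EV, NS, NS, HL (length 7); the LCS DP confirms no longer common subsequence exists.

7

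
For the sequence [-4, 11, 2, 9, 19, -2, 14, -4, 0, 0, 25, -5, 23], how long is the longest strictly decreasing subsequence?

5

Scanning left to right, the best length ending at each element is: -4→1, 11→1, 2→2, 9→2, 19→1, -2→3, 14→2, -4→4, 0→3, 0→3, 25→1, -5→5, 23→2.
So the longest decreasing subsequence has length 5, e.g. 11, 2, -2, -4, -5.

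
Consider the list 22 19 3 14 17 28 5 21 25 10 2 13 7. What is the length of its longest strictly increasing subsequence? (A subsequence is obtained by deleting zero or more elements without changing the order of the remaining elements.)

Scanning left to right, the best length ending at each element is: 22→1, 19→1, 3→1, 14→2, 17→3, 28→4, 5→2, 21→4, 25→5, 10→3, 2→1, 13→4, 7→3.
So the longest increasing subsequence has length 5, e.g. 3, 14, 17, 21, 25.

5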